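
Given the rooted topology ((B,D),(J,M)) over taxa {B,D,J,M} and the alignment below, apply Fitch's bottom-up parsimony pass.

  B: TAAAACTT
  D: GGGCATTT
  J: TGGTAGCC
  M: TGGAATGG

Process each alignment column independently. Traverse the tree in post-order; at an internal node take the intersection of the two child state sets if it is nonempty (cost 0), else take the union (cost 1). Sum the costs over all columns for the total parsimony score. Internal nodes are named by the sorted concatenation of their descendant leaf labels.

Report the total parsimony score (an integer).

[col 0] BD: children B:{T}, D:{G} ∪→ {G,T}; cost 1
[col 0] JM: children J:{T}, M:{T} ∩→ {T}; cost 0
[col 0] BDJM: children BD:{G,T}, JM:{T} ∩→ {T}; cost 0
[col 1] BD: children B:{A}, D:{G} ∪→ {A,G}; cost 1
[col 1] JM: children J:{G}, M:{G} ∩→ {G}; cost 0
[col 1] BDJM: children BD:{A,G}, JM:{G} ∩→ {G}; cost 0
[col 2] BD: children B:{A}, D:{G} ∪→ {A,G}; cost 1
[col 2] JM: children J:{G}, M:{G} ∩→ {G}; cost 0
[col 2] BDJM: children BD:{A,G}, JM:{G} ∩→ {G}; cost 0
[col 3] BD: children B:{A}, D:{C} ∪→ {A,C}; cost 1
[col 3] JM: children J:{T}, M:{A} ∪→ {A,T}; cost 1
[col 3] BDJM: children BD:{A,C}, JM:{A,T} ∩→ {A}; cost 0
[col 4] BD: children B:{A}, D:{A} ∩→ {A}; cost 0
[col 4] JM: children J:{A}, M:{A} ∩→ {A}; cost 0
[col 4] BDJM: children BD:{A}, JM:{A} ∩→ {A}; cost 0
[col 5] BD: children B:{C}, D:{T} ∪→ {C,T}; cost 1
[col 5] JM: children J:{G}, M:{T} ∪→ {G,T}; cost 1
[col 5] BDJM: children BD:{C,T}, JM:{G,T} ∩→ {T}; cost 0
[col 6] BD: children B:{T}, D:{T} ∩→ {T}; cost 0
[col 6] JM: children J:{C}, M:{G} ∪→ {C,G}; cost 1
[col 6] BDJM: children BD:{T}, JM:{C,G} ∪→ {C,G,T}; cost 1
[col 7] BD: children B:{T}, D:{T} ∩→ {T}; cost 0
[col 7] JM: children J:{C}, M:{G} ∪→ {C,G}; cost 1
[col 7] BDJM: children BD:{T}, JM:{C,G} ∪→ {C,G,T}; cost 1
per-site changes: [1, 1, 1, 2, 0, 2, 2, 2]; total = 11

11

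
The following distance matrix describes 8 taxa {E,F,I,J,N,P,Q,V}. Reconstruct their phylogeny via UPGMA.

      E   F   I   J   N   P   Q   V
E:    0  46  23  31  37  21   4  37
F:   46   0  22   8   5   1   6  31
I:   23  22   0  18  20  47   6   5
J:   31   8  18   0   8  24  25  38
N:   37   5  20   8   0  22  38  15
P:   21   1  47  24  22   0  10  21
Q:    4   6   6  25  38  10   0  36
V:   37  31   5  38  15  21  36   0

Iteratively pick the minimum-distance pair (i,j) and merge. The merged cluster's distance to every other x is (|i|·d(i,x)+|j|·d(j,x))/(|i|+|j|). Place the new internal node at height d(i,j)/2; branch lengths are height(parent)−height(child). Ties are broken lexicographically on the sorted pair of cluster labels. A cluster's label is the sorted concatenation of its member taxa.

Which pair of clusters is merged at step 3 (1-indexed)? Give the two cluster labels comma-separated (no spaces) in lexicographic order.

step 1: merge (F,P) at d=1; branch lengths F→1/2, P→1/2; new cluster FP
  updated: d(E,FP)=67/2, d(FP,I)=69/2, d(FP,J)=16, d(FP,N)=27/2, d(FP,Q)=8, d(FP,V)=26
step 2: merge (E,Q) at d=4; branch lengths E→2, Q→2; new cluster EQ
  updated: d(EQ,FP)=83/4, d(EQ,I)=29/2, d(EQ,J)=28, d(EQ,N)=75/2, d(EQ,V)=73/2
step 3: merge (I,V) at d=5; branch lengths I→5/2, V→5/2; new cluster IV
  updated: d(EQ,IV)=51/2, d(FP,IV)=121/4, d(IV,J)=28, d(IV,N)=35/2
step 4: merge (J,N) at d=8; branch lengths J→4, N→4; new cluster JN
  updated: d(EQ,JN)=131/4, d(FP,JN)=59/4, d(IV,JN)=91/4
step 5: merge (FP,JN) at d=59/4; branch lengths FP→55/8, JN→27/8; new cluster FJNP
  updated: d(EQ,FJNP)=107/4, d(FJNP,IV)=53/2
step 6: merge (EQ,IV) at d=51/2; branch lengths EQ→43/4, IV→41/4; new cluster EIQV
  updated: d(EIQV,FJNP)=213/8
step 7: merge (EIQV,FJNP) at d=213/8; branch lengths EIQV→9/16, FJNP→95/16; new cluster EFIJNPQV
final tree: (((E:2,Q:2):43/4,(I:5/2,V:5/2):41/4):9/16,((F:1/2,P:1/2):55/8,(J:4,N:4):27/8):95/16)
total length: 223/4

I,V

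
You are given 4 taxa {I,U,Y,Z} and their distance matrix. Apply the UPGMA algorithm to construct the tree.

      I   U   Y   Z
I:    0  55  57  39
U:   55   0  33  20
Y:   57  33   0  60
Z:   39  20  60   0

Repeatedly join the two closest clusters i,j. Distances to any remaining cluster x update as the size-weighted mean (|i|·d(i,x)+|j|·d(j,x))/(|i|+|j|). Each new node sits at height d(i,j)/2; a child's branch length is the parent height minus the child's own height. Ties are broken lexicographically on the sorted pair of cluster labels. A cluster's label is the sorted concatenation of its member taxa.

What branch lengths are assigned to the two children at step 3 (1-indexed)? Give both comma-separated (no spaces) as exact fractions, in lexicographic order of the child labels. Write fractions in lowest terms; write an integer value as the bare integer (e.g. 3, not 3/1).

1. join U+Z (d=20) ⇒ UZ; edges |U|=10, |Z|=10
  updated: d(I,UZ)=47, d(UZ,Y)=93/2
2. join UZ+Y (d=93/2) ⇒ UYZ; edges |UZ|=53/4, |Y|=93/4
  updated: d(I,UYZ)=151/3
3. join I+UYZ (d=151/3) ⇒ IUYZ; edges |I|=151/6, |UYZ|=23/12
final tree: (I:151/6,((U:10,Z:10):53/4,Y:93/4):23/12)
total length: 1003/12

151/6,23/12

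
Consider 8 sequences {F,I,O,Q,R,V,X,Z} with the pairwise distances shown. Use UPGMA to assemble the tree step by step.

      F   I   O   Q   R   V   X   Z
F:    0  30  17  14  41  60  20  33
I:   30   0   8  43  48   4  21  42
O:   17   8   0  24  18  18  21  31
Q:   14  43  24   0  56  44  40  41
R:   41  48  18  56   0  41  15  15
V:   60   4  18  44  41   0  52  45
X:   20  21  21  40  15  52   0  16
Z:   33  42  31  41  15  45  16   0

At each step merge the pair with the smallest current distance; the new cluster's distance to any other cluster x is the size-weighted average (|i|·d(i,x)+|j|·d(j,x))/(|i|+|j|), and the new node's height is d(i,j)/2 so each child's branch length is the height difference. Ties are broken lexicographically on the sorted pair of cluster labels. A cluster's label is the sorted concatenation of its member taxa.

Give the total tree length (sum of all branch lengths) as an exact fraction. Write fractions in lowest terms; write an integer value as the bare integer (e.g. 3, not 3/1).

773/9

iteration 1: select I,V (d=4); attach at lengths (2, 2); label the merged cluster IV
  updated: d(F,IV)=45, d(IV,O)=13, d(IV,Q)=87/2, d(IV,R)=89/2, d(IV,X)=73/2, d(IV,Z)=87/2
iteration 2: select IV,O (d=13); attach at lengths (9/2, 13/2); label the merged cluster IOV
  updated: d(F,IOV)=107/3, d(IOV,Q)=37, d(IOV,R)=107/3, d(IOV,X)=94/3, d(IOV,Z)=118/3
iteration 3: select F,Q (d=14); attach at lengths (7, 7); label the merged cluster FQ
  updated: d(FQ,IOV)=109/3, d(FQ,R)=97/2, d(FQ,X)=30, d(FQ,Z)=37
iteration 4: select R,X (d=15); attach at lengths (15/2, 15/2); label the merged cluster RX
  updated: d(FQ,RX)=157/4, d(IOV,RX)=67/2, d(RX,Z)=31/2
iteration 5: select RX,Z (d=31/2); attach at lengths (1/4, 31/4); label the merged cluster RXZ
  updated: d(FQ,RXZ)=77/2, d(IOV,RXZ)=319/9
iteration 6: select IOV,RXZ (d=319/9); attach at lengths (101/9, 359/36); label the merged cluster IORVXZ
  updated: d(FQ,IORVXZ)=449/12
iteration 7: select FQ,IORVXZ (d=449/12); attach at lengths (281/24, 71/72); label the merged cluster FIOQRVXZ
final tree: ((F:7,Q:7):281/24,(((I:2,V:2):9/2,O:13/2):101/9,((R:15/2,X:15/2):1/4,Z:31/4):359/36):71/72)
total length: 773/9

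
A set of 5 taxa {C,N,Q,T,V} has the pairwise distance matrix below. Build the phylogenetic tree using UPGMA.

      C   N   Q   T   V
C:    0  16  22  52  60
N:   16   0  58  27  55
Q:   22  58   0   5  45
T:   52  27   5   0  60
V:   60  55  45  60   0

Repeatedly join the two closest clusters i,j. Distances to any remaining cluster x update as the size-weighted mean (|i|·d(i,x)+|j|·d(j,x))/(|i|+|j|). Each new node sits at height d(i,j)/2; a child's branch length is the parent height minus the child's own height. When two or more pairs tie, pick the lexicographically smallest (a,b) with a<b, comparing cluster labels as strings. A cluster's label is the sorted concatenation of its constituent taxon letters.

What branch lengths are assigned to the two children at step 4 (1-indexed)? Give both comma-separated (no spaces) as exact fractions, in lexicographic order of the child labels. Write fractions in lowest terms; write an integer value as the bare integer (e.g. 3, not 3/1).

61/8,55/2

1. join Q+T (d=5) ⇒ QT; edges |Q|=5/2, |T|=5/2
  updated: d(C,QT)=37, d(N,QT)=85/2, d(QT,V)=105/2
2. join C+N (d=16) ⇒ CN; edges |C|=8, |N|=8
  updated: d(CN,QT)=159/4, d(CN,V)=115/2
3. join CN+QT (d=159/4) ⇒ CNQT; edges |CN|=95/8, |QT|=139/8
  updated: d(CNQT,V)=55
4. join CNQT+V (d=55) ⇒ CNQTV; edges |CNQT|=61/8, |V|=55/2
final tree: (((C:8,N:8):95/8,(Q:5/2,T:5/2):139/8):61/8,V:55/2)
total length: 683/8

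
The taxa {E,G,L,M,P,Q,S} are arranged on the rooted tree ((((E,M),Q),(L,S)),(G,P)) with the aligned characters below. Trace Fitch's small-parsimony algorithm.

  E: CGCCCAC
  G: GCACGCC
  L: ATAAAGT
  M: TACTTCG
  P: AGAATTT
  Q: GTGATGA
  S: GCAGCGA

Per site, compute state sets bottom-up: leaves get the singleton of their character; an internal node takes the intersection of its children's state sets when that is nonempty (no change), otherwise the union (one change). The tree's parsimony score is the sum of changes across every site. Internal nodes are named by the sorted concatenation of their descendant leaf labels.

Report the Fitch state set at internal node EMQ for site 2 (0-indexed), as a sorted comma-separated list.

[col 0] EM: children E:{C}, M:{T} ∪→ {C,T}; cost 1
[col 0] EMQ: children EM:{C,T}, Q:{G} ∪→ {C,G,T}; cost 1
[col 0] LS: children L:{A}, S:{G} ∪→ {A,G}; cost 1
[col 0] ELMQS: children EMQ:{C,G,T}, LS:{A,G} ∩→ {G}; cost 0
[col 0] GP: children G:{G}, P:{A} ∪→ {A,G}; cost 1
[col 0] EGLMPQS: children ELMQS:{G}, GP:{A,G} ∩→ {G}; cost 0
[col 1] EM: children E:{G}, M:{A} ∪→ {A,G}; cost 1
[col 1] EMQ: children EM:{A,G}, Q:{T} ∪→ {A,G,T}; cost 1
[col 1] LS: children L:{T}, S:{C} ∪→ {C,T}; cost 1
[col 1] ELMQS: children EMQ:{A,G,T}, LS:{C,T} ∩→ {T}; cost 0
[col 1] GP: children G:{C}, P:{G} ∪→ {C,G}; cost 1
[col 1] EGLMPQS: children ELMQS:{T}, GP:{C,G} ∪→ {C,G,T}; cost 1
[col 2] EM: children E:{C}, M:{C} ∩→ {C}; cost 0
[col 2] EMQ: children EM:{C}, Q:{G} ∪→ {C,G}; cost 1
[col 2] LS: children L:{A}, S:{A} ∩→ {A}; cost 0
[col 2] ELMQS: children EMQ:{C,G}, LS:{A} ∪→ {A,C,G}; cost 1
[col 2] GP: children G:{A}, P:{A} ∩→ {A}; cost 0
[col 2] EGLMPQS: children ELMQS:{A,C,G}, GP:{A} ∩→ {A}; cost 0
[col 3] EM: children E:{C}, M:{T} ∪→ {C,T}; cost 1
[col 3] EMQ: children EM:{C,T}, Q:{A} ∪→ {A,C,T}; cost 1
[col 3] LS: children L:{A}, S:{G} ∪→ {A,G}; cost 1
[col 3] ELMQS: children EMQ:{A,C,T}, LS:{A,G} ∩→ {A}; cost 0
[col 3] GP: children G:{C}, P:{A} ∪→ {A,C}; cost 1
[col 3] EGLMPQS: children ELMQS:{A}, GP:{A,C} ∩→ {A}; cost 0
[col 4] EM: children E:{C}, M:{T} ∪→ {C,T}; cost 1
[col 4] EMQ: children EM:{C,T}, Q:{T} ∩→ {T}; cost 0
[col 4] LS: children L:{A}, S:{C} ∪→ {A,C}; cost 1
[col 4] ELMQS: children EMQ:{T}, LS:{A,C} ∪→ {A,C,T}; cost 1
[col 4] GP: children G:{G}, P:{T} ∪→ {G,T}; cost 1
[col 4] EGLMPQS: children ELMQS:{A,C,T}, GP:{G,T} ∩→ {T}; cost 0
[col 5] EM: children E:{A}, M:{C} ∪→ {A,C}; cost 1
[col 5] EMQ: children EM:{A,C}, Q:{G} ∪→ {A,C,G}; cost 1
[col 5] LS: children L:{G}, S:{G} ∩→ {G}; cost 0
[col 5] ELMQS: children EMQ:{A,C,G}, LS:{G} ∩→ {G}; cost 0
[col 5] GP: children G:{C}, P:{T} ∪→ {C,T}; cost 1
[col 5] EGLMPQS: children ELMQS:{G}, GP:{C,T} ∪→ {C,G,T}; cost 1
[col 6] EM: children E:{C}, M:{G} ∪→ {C,G}; cost 1
[col 6] EMQ: children EM:{C,G}, Q:{A} ∪→ {A,C,G}; cost 1
[col 6] LS: children L:{T}, S:{A} ∪→ {A,T}; cost 1
[col 6] ELMQS: children EMQ:{A,C,G}, LS:{A,T} ∩→ {A}; cost 0
[col 6] GP: children G:{C}, P:{T} ∪→ {C,T}; cost 1
[col 6] EGLMPQS: children ELMQS:{A}, GP:{C,T} ∪→ {A,C,T}; cost 1
per-site changes: [4, 5, 2, 4, 4, 4, 5]; total = 28

C,G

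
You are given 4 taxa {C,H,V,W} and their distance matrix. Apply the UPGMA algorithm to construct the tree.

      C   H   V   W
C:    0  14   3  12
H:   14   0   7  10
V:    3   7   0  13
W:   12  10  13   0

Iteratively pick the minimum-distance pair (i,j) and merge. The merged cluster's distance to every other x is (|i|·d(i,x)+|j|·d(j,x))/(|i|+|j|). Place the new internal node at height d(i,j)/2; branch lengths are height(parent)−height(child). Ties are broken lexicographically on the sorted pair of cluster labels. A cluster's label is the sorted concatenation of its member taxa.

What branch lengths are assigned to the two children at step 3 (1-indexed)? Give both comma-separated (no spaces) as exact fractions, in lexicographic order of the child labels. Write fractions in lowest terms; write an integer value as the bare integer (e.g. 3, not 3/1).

17/4,3/4

iteration 1: select C,V (d=3); attach at lengths (3/2, 3/2); label the merged cluster CV
  updated: d(CV,H)=21/2, d(CV,W)=25/2
iteration 2: select H,W (d=10); attach at lengths (5, 5); label the merged cluster HW
  updated: d(CV,HW)=23/2
iteration 3: select CV,HW (d=23/2); attach at lengths (17/4, 3/4); label the merged cluster CHVW
final tree: ((C:3/2,V:3/2):17/4,(H:5,W:5):3/4)
total length: 18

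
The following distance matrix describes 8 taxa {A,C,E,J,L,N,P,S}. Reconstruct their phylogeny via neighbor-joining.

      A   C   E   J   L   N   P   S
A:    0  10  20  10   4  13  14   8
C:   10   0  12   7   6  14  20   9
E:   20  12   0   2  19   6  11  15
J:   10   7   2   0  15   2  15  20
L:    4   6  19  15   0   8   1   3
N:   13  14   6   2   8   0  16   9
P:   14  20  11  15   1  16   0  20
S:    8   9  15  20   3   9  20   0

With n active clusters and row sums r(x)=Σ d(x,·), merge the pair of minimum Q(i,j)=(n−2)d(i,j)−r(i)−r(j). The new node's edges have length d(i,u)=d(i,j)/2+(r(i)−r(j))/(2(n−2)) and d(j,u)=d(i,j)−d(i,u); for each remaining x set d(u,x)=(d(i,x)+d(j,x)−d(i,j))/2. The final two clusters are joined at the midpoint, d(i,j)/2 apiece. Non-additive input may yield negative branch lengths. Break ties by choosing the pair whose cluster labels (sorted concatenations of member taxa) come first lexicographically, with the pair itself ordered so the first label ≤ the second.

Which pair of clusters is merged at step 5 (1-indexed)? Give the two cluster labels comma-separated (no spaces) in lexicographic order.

ALP,S

iteration 1: select L,P (d=1, Q=-147); attach at lengths (-35/12, 47/12); label the merged cluster LP
  updated: d(A,LP)=17/2, d(C,LP)=25/2, d(E,LP)=29/2, d(J,LP)=29/2, d(LP,N)=23/2, d(LP,S)=11
iteration 2: select E,J (d=2, Q=-115); attach at lengths (12/5, -2/5); label the merged cluster EJ
  updated: d(A,EJ)=14, d(C,EJ)=17/2, d(EJ,LP)=27/2, d(EJ,N)=3, d(EJ,S)=33/2
iteration 3: select EJ,N (d=3, Q=-94); attach at lengths (17/8, 7/8); label the merged cluster EJN
  updated: d(A,EJN)=12, d(C,EJN)=39/4, d(EJN,LP)=11, d(EJN,S)=45/4
iteration 4: select A,LP (d=17/2, Q=-56); attach at lengths (7/2, 5); label the merged cluster ALP
  updated: d(ALP,C)=7, d(ALP,EJN)=29/4, d(ALP,S)=21/4
iteration 5: select ALP,S (d=21/4, Q=-69/2); attach at lengths (9/8, 33/8); label the merged cluster ALPS
  updated: d(ALPS,C)=43/8, d(ALPS,EJN)=53/8
iteration 6: select ALPS,C (d=43/8, Q=-87/4); attach at lengths (9/8, 17/4); label the merged cluster ACLPS
  updated: d(ACLPS,EJN)=11/2
iteration 7: select ACLPS,EJN (d=11/2); attach at lengths (11/4, 11/4); label the merged cluster ACEJLNPS
final tree: ((((A:7/2,(L:-35/12,P:47/12):5):9/8,S:33/8):9/8,C:17/4):11/4,((E:12/5,J:-2/5):17/8,N:7/8):11/4)
total length: 245/8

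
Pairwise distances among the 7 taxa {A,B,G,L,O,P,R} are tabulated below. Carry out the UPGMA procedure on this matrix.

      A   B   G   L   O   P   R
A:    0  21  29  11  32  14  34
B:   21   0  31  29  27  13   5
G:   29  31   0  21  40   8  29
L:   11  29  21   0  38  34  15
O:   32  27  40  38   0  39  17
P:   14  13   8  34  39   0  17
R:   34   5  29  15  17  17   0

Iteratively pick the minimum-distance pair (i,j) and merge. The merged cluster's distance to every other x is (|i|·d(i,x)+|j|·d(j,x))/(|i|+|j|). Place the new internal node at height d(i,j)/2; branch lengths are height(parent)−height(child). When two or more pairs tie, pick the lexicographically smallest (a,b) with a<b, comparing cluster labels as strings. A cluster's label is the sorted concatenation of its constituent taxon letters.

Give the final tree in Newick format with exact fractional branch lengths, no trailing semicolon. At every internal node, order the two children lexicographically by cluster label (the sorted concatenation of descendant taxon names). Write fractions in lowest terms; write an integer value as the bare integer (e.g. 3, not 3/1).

(((A:11/2,L:11/2):27/4,(G:4,P:4):33/4):11/6,((B:5/2,R:5/2):17/2,O:11):37/12)

step 1: merge (B,R) at d=5; branch lengths B→5/2, R→5/2; new cluster BR
  updated: d(A,BR)=55/2, d(BR,G)=30, d(BR,L)=22, d(BR,O)=22, d(BR,P)=15
step 2: merge (G,P) at d=8; branch lengths G→4, P→4; new cluster GP
  updated: d(A,GP)=43/2, d(BR,GP)=45/2, d(GP,L)=55/2, d(GP,O)=79/2
step 3: merge (A,L) at d=11; branch lengths A→11/2, L→11/2; new cluster AL
  updated: d(AL,BR)=99/4, d(AL,GP)=49/2, d(AL,O)=35
step 4: merge (BR,O) at d=22; branch lengths BR→17/2, O→11; new cluster BOR
  updated: d(AL,BOR)=169/6, d(BOR,GP)=169/6
step 5: merge (AL,GP) at d=49/2; branch lengths AL→27/4, GP→33/4; new cluster AGLP
  updated: d(AGLP,BOR)=169/6
step 6: merge (AGLP,BOR) at d=169/6; branch lengths AGLP→11/6, BOR→37/12; new cluster ABGLOPR
final tree: (((A:11/2,L:11/2):27/4,(G:4,P:4):33/4):11/6,((B:5/2,R:5/2):17/2,O:11):37/12)
total length: 761/12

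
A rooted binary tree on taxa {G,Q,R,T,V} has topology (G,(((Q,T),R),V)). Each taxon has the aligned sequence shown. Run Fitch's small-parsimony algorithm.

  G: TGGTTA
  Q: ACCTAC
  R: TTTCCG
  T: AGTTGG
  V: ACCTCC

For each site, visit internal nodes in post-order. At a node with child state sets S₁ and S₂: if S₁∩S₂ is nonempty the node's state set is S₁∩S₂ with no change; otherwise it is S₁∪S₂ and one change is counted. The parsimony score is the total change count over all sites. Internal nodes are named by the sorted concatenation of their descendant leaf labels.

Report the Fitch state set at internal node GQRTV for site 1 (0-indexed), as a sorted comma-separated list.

C,G

QT@0: {A} ∩ {A} = {A} (intersection, +0)
QRT@0: {A} ∪ {T} = {A,T} (union, +1)
QRTV@0: {A,T} ∩ {A} = {A} (intersection, +0)
GQRTV@0: {T} ∪ {A} = {A,T} (union, +1)
QT@1: {C} ∪ {G} = {C,G} (union, +1)
QRT@1: {C,G} ∪ {T} = {C,G,T} (union, +1)
QRTV@1: {C,G,T} ∩ {C} = {C} (intersection, +0)
GQRTV@1: {G} ∪ {C} = {C,G} (union, +1)
QT@2: {C} ∪ {T} = {C,T} (union, +1)
QRT@2: {C,T} ∩ {T} = {T} (intersection, +0)
QRTV@2: {T} ∪ {C} = {C,T} (union, +1)
GQRTV@2: {G} ∪ {C,T} = {C,G,T} (union, +1)
QT@3: {T} ∩ {T} = {T} (intersection, +0)
QRT@3: {T} ∪ {C} = {C,T} (union, +1)
QRTV@3: {C,T} ∩ {T} = {T} (intersection, +0)
GQRTV@3: {T} ∩ {T} = {T} (intersection, +0)
QT@4: {A} ∪ {G} = {A,G} (union, +1)
QRT@4: {A,G} ∪ {C} = {A,C,G} (union, +1)
QRTV@4: {A,C,G} ∩ {C} = {C} (intersection, +0)
GQRTV@4: {T} ∪ {C} = {C,T} (union, +1)
QT@5: {C} ∪ {G} = {C,G} (union, +1)
QRT@5: {C,G} ∩ {G} = {G} (intersection, +0)
QRTV@5: {G} ∪ {C} = {C,G} (union, +1)
GQRTV@5: {A} ∪ {C,G} = {A,C,G} (union, +1)
per-site changes: [2, 3, 3, 1, 3, 3]; total = 15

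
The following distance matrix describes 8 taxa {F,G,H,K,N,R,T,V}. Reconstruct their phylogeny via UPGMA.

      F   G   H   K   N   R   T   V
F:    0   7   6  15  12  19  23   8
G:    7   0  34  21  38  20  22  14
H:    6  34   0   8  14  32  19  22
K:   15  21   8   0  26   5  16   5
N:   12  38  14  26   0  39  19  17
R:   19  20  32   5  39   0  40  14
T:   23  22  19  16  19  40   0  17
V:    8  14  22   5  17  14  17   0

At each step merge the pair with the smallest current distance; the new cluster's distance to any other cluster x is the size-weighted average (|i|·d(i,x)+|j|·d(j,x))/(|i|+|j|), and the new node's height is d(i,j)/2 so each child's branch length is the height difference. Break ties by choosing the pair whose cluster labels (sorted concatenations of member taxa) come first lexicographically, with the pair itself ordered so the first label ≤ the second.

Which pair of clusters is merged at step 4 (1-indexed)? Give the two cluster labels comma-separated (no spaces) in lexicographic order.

FH,N

step 1: merge (K,R) at d=5; branch lengths K→5/2, R→5/2; new cluster KR
  updated: d(F,KR)=17, d(G,KR)=41/2, d(H,KR)=20, d(KR,N)=65/2, d(KR,T)=28, d(KR,V)=19/2
step 2: merge (F,H) at d=6; branch lengths F→3, H→3; new cluster FH
  updated: d(FH,G)=41/2, d(FH,KR)=37/2, d(FH,N)=13, d(FH,T)=21, d(FH,V)=15
step 3: merge (KR,V) at d=19/2; branch lengths KR→9/4, V→19/4; new cluster KRV
  updated: d(FH,KRV)=52/3, d(G,KRV)=55/3, d(KRV,N)=82/3, d(KRV,T)=73/3
step 4: merge (FH,N) at d=13; branch lengths FH→7/2, N→13/2; new cluster FHN
  updated: d(FHN,G)=79/3, d(FHN,KRV)=62/3, d(FHN,T)=61/3
step 5: merge (G,KRV) at d=55/3; branch lengths G→55/6, KRV→53/12; new cluster GKRV
  updated: d(FHN,GKRV)=265/12, d(GKRV,T)=95/4
step 6: merge (FHN,T) at d=61/3; branch lengths FHN→11/3, T→61/6; new cluster FHNT
  updated: d(FHNT,GKRV)=45/2
step 7: merge (FHNT,GKRV) at d=45/2; branch lengths FHNT→13/12, GKRV→25/12; new cluster FGHKNRTV
final tree: ((((F:3,H:3):7/2,N:13/2):11/3,T:61/6):13/12,(G:55/6,((K:5/2,R:5/2):9/4,V:19/4):53/12):25/12)
total length: 703/12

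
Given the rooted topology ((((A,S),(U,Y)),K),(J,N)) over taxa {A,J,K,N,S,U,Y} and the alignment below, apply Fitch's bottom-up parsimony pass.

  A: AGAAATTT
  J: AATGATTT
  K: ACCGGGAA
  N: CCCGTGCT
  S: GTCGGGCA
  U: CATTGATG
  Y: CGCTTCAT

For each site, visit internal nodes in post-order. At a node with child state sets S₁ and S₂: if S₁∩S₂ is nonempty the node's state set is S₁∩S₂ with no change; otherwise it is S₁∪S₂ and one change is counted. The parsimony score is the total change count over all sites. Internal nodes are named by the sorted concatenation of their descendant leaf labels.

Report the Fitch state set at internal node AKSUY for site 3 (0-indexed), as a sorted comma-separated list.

G

[col 0] AS: children A:{A}, S:{G} ∪→ {A,G}; cost 1
[col 0] UY: children U:{C}, Y:{C} ∩→ {C}; cost 0
[col 0] ASUY: children AS:{A,G}, UY:{C} ∪→ {A,C,G}; cost 1
[col 0] AKSUY: children ASUY:{A,C,G}, K:{A} ∩→ {A}; cost 0
[col 0] JN: children J:{A}, N:{C} ∪→ {A,C}; cost 1
[col 0] AJKNSUY: children AKSUY:{A}, JN:{A,C} ∩→ {A}; cost 0
[col 1] AS: children A:{G}, S:{T} ∪→ {G,T}; cost 1
[col 1] UY: children U:{A}, Y:{G} ∪→ {A,G}; cost 1
[col 1] ASUY: children AS:{G,T}, UY:{A,G} ∩→ {G}; cost 0
[col 1] AKSUY: children ASUY:{G}, K:{C} ∪→ {C,G}; cost 1
[col 1] JN: children J:{A}, N:{C} ∪→ {A,C}; cost 1
[col 1] AJKNSUY: children AKSUY:{C,G}, JN:{A,C} ∩→ {C}; cost 0
[col 2] AS: children A:{A}, S:{C} ∪→ {A,C}; cost 1
[col 2] UY: children U:{T}, Y:{C} ∪→ {C,T}; cost 1
[col 2] ASUY: children AS:{A,C}, UY:{C,T} ∩→ {C}; cost 0
[col 2] AKSUY: children ASUY:{C}, K:{C} ∩→ {C}; cost 0
[col 2] JN: children J:{T}, N:{C} ∪→ {C,T}; cost 1
[col 2] AJKNSUY: children AKSUY:{C}, JN:{C,T} ∩→ {C}; cost 0
[col 3] AS: children A:{A}, S:{G} ∪→ {A,G}; cost 1
[col 3] UY: children U:{T}, Y:{T} ∩→ {T}; cost 0
[col 3] ASUY: children AS:{A,G}, UY:{T} ∪→ {A,G,T}; cost 1
[col 3] AKSUY: children ASUY:{A,G,T}, K:{G} ∩→ {G}; cost 0
[col 3] JN: children J:{G}, N:{G} ∩→ {G}; cost 0
[col 3] AJKNSUY: children AKSUY:{G}, JN:{G} ∩→ {G}; cost 0
[col 4] AS: children A:{A}, S:{G} ∪→ {A,G}; cost 1
[col 4] UY: children U:{G}, Y:{T} ∪→ {G,T}; cost 1
[col 4] ASUY: children AS:{A,G}, UY:{G,T} ∩→ {G}; cost 0
[col 4] AKSUY: children ASUY:{G}, K:{G} ∩→ {G}; cost 0
[col 4] JN: children J:{A}, N:{T} ∪→ {A,T}; cost 1
[col 4] AJKNSUY: children AKSUY:{G}, JN:{A,T} ∪→ {A,G,T}; cost 1
[col 5] AS: children A:{T}, S:{G} ∪→ {G,T}; cost 1
[col 5] UY: children U:{A}, Y:{C} ∪→ {A,C}; cost 1
[col 5] ASUY: children AS:{G,T}, UY:{A,C} ∪→ {A,C,G,T}; cost 1
[col 5] AKSUY: children ASUY:{A,C,G,T}, K:{G} ∩→ {G}; cost 0
[col 5] JN: children J:{T}, N:{G} ∪→ {G,T}; cost 1
[col 5] AJKNSUY: children AKSUY:{G}, JN:{G,T} ∩→ {G}; cost 0
[col 6] AS: children A:{T}, S:{C} ∪→ {C,T}; cost 1
[col 6] UY: children U:{T}, Y:{A} ∪→ {A,T}; cost 1
[col 6] ASUY: children AS:{C,T}, UY:{A,T} ∩→ {T}; cost 0
[col 6] AKSUY: children ASUY:{T}, K:{A} ∪→ {A,T}; cost 1
[col 6] JN: children J:{T}, N:{C} ∪→ {C,T}; cost 1
[col 6] AJKNSUY: children AKSUY:{A,T}, JN:{C,T} ∩→ {T}; cost 0
[col 7] AS: children A:{T}, S:{A} ∪→ {A,T}; cost 1
[col 7] UY: children U:{G}, Y:{T} ∪→ {G,T}; cost 1
[col 7] ASUY: children AS:{A,T}, UY:{G,T} ∩→ {T}; cost 0
[col 7] AKSUY: children ASUY:{T}, K:{A} ∪→ {A,T}; cost 1
[col 7] JN: children J:{T}, N:{T} ∩→ {T}; cost 0
[col 7] AJKNSUY: children AKSUY:{A,T}, JN:{T} ∩→ {T}; cost 0
per-site changes: [3, 4, 3, 2, 4, 4, 4, 3]; total = 27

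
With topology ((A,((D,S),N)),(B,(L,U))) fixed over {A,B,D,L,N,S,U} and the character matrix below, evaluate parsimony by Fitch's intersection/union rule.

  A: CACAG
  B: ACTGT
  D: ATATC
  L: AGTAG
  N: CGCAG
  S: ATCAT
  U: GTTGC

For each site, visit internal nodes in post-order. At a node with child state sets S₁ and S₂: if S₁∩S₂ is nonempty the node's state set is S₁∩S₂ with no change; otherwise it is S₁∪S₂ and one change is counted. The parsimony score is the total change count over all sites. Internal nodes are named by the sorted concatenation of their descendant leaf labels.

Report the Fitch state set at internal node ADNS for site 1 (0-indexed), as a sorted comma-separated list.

A,G,T

[col 0] DS: children D:{A}, S:{A} ∩→ {A}; cost 0
[col 0] DNS: children DS:{A}, N:{C} ∪→ {A,C}; cost 1
[col 0] ADNS: children A:{C}, DNS:{A,C} ∩→ {C}; cost 0
[col 0] LU: children L:{A}, U:{G} ∪→ {A,G}; cost 1
[col 0] BLU: children B:{A}, LU:{A,G} ∩→ {A}; cost 0
[col 0] ABDLNSU: children ADNS:{C}, BLU:{A} ∪→ {A,C}; cost 1
[col 1] DS: children D:{T}, S:{T} ∩→ {T}; cost 0
[col 1] DNS: children DS:{T}, N:{G} ∪→ {G,T}; cost 1
[col 1] ADNS: children A:{A}, DNS:{G,T} ∪→ {A,G,T}; cost 1
[col 1] LU: children L:{G}, U:{T} ∪→ {G,T}; cost 1
[col 1] BLU: children B:{C}, LU:{G,T} ∪→ {C,G,T}; cost 1
[col 1] ABDLNSU: children ADNS:{A,G,T}, BLU:{C,G,T} ∩→ {G,T}; cost 0
[col 2] DS: children D:{A}, S:{C} ∪→ {A,C}; cost 1
[col 2] DNS: children DS:{A,C}, N:{C} ∩→ {C}; cost 0
[col 2] ADNS: children A:{C}, DNS:{C} ∩→ {C}; cost 0
[col 2] LU: children L:{T}, U:{T} ∩→ {T}; cost 0
[col 2] BLU: children B:{T}, LU:{T} ∩→ {T}; cost 0
[col 2] ABDLNSU: children ADNS:{C}, BLU:{T} ∪→ {C,T}; cost 1
[col 3] DS: children D:{T}, S:{A} ∪→ {A,T}; cost 1
[col 3] DNS: children DS:{A,T}, N:{A} ∩→ {A}; cost 0
[col 3] ADNS: children A:{A}, DNS:{A} ∩→ {A}; cost 0
[col 3] LU: children L:{A}, U:{G} ∪→ {A,G}; cost 1
[col 3] BLU: children B:{G}, LU:{A,G} ∩→ {G}; cost 0
[col 3] ABDLNSU: children ADNS:{A}, BLU:{G} ∪→ {A,G}; cost 1
[col 4] DS: children D:{C}, S:{T} ∪→ {C,T}; cost 1
[col 4] DNS: children DS:{C,T}, N:{G} ∪→ {C,G,T}; cost 1
[col 4] ADNS: children A:{G}, DNS:{C,G,T} ∩→ {G}; cost 0
[col 4] LU: children L:{G}, U:{C} ∪→ {C,G}; cost 1
[col 4] BLU: children B:{T}, LU:{C,G} ∪→ {C,G,T}; cost 1
[col 4] ABDLNSU: children ADNS:{G}, BLU:{C,G,T} ∩→ {G}; cost 0
per-site changes: [3, 4, 2, 3, 4]; total = 16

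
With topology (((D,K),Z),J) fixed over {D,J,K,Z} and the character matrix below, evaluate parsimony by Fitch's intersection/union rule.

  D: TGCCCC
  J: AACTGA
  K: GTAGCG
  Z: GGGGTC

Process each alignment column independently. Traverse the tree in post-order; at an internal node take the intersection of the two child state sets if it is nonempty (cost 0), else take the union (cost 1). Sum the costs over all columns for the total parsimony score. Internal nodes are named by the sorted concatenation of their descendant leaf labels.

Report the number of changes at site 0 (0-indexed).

2

[col 0] DK: children D:{T}, K:{G} ∪→ {G,T}; cost 1
[col 0] DKZ: children DK:{G,T}, Z:{G} ∩→ {G}; cost 0
[col 0] DJKZ: children DKZ:{G}, J:{A} ∪→ {A,G}; cost 1
[col 1] DK: children D:{G}, K:{T} ∪→ {G,T}; cost 1
[col 1] DKZ: children DK:{G,T}, Z:{G} ∩→ {G}; cost 0
[col 1] DJKZ: children DKZ:{G}, J:{A} ∪→ {A,G}; cost 1
[col 2] DK: children D:{C}, K:{A} ∪→ {A,C}; cost 1
[col 2] DKZ: children DK:{A,C}, Z:{G} ∪→ {A,C,G}; cost 1
[col 2] DJKZ: children DKZ:{A,C,G}, J:{C} ∩→ {C}; cost 0
[col 3] DK: children D:{C}, K:{G} ∪→ {C,G}; cost 1
[col 3] DKZ: children DK:{C,G}, Z:{G} ∩→ {G}; cost 0
[col 3] DJKZ: children DKZ:{G}, J:{T} ∪→ {G,T}; cost 1
[col 4] DK: children D:{C}, K:{C} ∩→ {C}; cost 0
[col 4] DKZ: children DK:{C}, Z:{T} ∪→ {C,T}; cost 1
[col 4] DJKZ: children DKZ:{C,T}, J:{G} ∪→ {C,G,T}; cost 1
[col 5] DK: children D:{C}, K:{G} ∪→ {C,G}; cost 1
[col 5] DKZ: children DK:{C,G}, Z:{C} ∩→ {C}; cost 0
[col 5] DJKZ: children DKZ:{C}, J:{A} ∪→ {A,C}; cost 1
per-site changes: [2, 2, 2, 2, 2, 2]; total = 12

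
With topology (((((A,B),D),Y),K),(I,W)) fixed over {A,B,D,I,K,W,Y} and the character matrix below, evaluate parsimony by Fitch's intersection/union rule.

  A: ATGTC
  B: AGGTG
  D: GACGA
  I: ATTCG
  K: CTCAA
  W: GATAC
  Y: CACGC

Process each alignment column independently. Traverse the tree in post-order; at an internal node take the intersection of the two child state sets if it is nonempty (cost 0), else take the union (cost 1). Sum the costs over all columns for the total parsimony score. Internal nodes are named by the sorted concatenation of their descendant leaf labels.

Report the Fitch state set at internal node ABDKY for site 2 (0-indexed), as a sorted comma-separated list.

C

site 0, node AB: A={A} ∩ B={A} → {A} (+0)
site 0, node ABD: AB={A} ∪ D={G} → {A,G} (+1)
site 0, node ABDY: ABD={A,G} ∪ Y={C} → {A,C,G} (+1)
site 0, node ABDKY: ABDY={A,C,G} ∩ K={C} → {C} (+0)
site 0, node IW: I={A} ∪ W={G} → {A,G} (+1)
site 0, node ABDIKWY: ABDKY={C} ∪ IW={A,G} → {A,C,G} (+1)
site 1, node AB: A={T} ∪ B={G} → {G,T} (+1)
site 1, node ABD: AB={G,T} ∪ D={A} → {A,G,T} (+1)
site 1, node ABDY: ABD={A,G,T} ∩ Y={A} → {A} (+0)
site 1, node ABDKY: ABDY={A} ∪ K={T} → {A,T} (+1)
site 1, node IW: I={T} ∪ W={A} → {A,T} (+1)
site 1, node ABDIKWY: ABDKY={A,T} ∩ IW={A,T} → {A,T} (+0)
site 2, node AB: A={G} ∩ B={G} → {G} (+0)
site 2, node ABD: AB={G} ∪ D={C} → {C,G} (+1)
site 2, node ABDY: ABD={C,G} ∩ Y={C} → {C} (+0)
site 2, node ABDKY: ABDY={C} ∩ K={C} → {C} (+0)
site 2, node IW: I={T} ∩ W={T} → {T} (+0)
site 2, node ABDIKWY: ABDKY={C} ∪ IW={T} → {C,T} (+1)
site 3, node AB: A={T} ∩ B={T} → {T} (+0)
site 3, node ABD: AB={T} ∪ D={G} → {G,T} (+1)
site 3, node ABDY: ABD={G,T} ∩ Y={G} → {G} (+0)
site 3, node ABDKY: ABDY={G} ∪ K={A} → {A,G} (+1)
site 3, node IW: I={C} ∪ W={A} → {A,C} (+1)
site 3, node ABDIKWY: ABDKY={A,G} ∩ IW={A,C} → {A} (+0)
site 4, node AB: A={C} ∪ B={G} → {C,G} (+1)
site 4, node ABD: AB={C,G} ∪ D={A} → {A,C,G} (+1)
site 4, node ABDY: ABD={A,C,G} ∩ Y={C} → {C} (+0)
site 4, node ABDKY: ABDY={C} ∪ K={A} → {A,C} (+1)
site 4, node IW: I={G} ∪ W={C} → {C,G} (+1)
site 4, node ABDIKWY: ABDKY={A,C} ∩ IW={C,G} → {C} (+0)
per-site changes: [4, 4, 2, 3, 4]; total = 17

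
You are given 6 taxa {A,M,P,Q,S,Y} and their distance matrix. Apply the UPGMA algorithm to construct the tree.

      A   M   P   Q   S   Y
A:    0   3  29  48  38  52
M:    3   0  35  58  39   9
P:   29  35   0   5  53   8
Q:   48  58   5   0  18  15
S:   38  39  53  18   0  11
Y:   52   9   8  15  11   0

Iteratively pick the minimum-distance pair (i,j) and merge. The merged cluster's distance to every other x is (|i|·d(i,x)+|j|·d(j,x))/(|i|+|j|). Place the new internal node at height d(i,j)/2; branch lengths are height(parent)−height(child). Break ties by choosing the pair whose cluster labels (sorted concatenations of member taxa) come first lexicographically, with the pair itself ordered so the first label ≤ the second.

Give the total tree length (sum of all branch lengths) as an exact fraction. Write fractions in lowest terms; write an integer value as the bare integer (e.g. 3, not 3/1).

step 1: merge (A,M) at d=3; branch lengths A→3/2, M→3/2; new cluster AM
  updated: d(AM,P)=32, d(AM,Q)=53, d(AM,S)=77/2, d(AM,Y)=61/2
step 2: merge (P,Q) at d=5; branch lengths P→5/2, Q→5/2; new cluster PQ
  updated: d(AM,PQ)=85/2, d(PQ,S)=71/2, d(PQ,Y)=23/2
step 3: merge (S,Y) at d=11; branch lengths S→11/2, Y→11/2; new cluster SY
  updated: d(AM,SY)=69/2, d(PQ,SY)=47/2
step 4: merge (PQ,SY) at d=47/2; branch lengths PQ→37/4, SY→25/4; new cluster PQSY
  updated: d(AM,PQSY)=77/2
step 5: merge (AM,PQSY) at d=77/2; branch lengths AM→71/4, PQSY→15/2; new cluster AMPQSY
final tree: ((A:3/2,M:3/2):71/4,((P:5/2,Q:5/2):37/4,(S:11/2,Y:11/2):25/4):15/2)
total length: 239/4

239/4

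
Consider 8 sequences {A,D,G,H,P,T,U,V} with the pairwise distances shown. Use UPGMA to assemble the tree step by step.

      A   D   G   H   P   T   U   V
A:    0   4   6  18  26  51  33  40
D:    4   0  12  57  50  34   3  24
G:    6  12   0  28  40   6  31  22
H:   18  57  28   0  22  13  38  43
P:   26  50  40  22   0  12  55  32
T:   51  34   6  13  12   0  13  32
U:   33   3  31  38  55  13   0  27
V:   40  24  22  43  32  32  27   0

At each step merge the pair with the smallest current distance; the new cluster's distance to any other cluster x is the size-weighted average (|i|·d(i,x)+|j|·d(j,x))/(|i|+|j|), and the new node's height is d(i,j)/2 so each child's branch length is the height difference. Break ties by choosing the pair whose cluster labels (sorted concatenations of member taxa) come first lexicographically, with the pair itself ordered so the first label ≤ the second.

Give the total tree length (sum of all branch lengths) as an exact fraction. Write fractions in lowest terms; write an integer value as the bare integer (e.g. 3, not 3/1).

9389/120

1. join D+U (d=3) ⇒ DU; edges |D|=3/2, |U|=3/2
  updated: d(A,DU)=37/2, d(DU,G)=43/2, d(DU,H)=95/2, d(DU,P)=105/2, d(DU,T)=47/2, d(DU,V)=51/2
2. join A+G (d=6) ⇒ AG; edges |A|=3, |G|=3
  updated: d(AG,DU)=20, d(AG,H)=23, d(AG,P)=33, d(AG,T)=57/2, d(AG,V)=31
3. join P+T (d=12) ⇒ PT; edges |P|=6, |T|=6
  updated: d(AG,PT)=123/4, d(DU,PT)=38, d(H,PT)=35/2, d(PT,V)=32
4. join H+PT (d=35/2) ⇒ HPT; edges |H|=35/4, |PT|=11/4
  updated: d(AG,HPT)=169/6, d(DU,HPT)=247/6, d(HPT,V)=107/3
5. join AG+DU (d=20) ⇒ ADGU; edges |AG|=7, |DU|=17/2
  updated: d(ADGU,HPT)=104/3, d(ADGU,V)=113/4
6. join ADGU+V (d=113/4) ⇒ ADGUV; edges |ADGU|=33/8, |V|=113/8
  updated: d(ADGUV,HPT)=523/15
7. join ADGUV+HPT (d=523/15) ⇒ ADGHPTUV; edges |ADGUV|=397/120, |HPT|=521/60
final tree: ((((A:3,G:3):7,(D:3/2,U:3/2):17/2):33/8,V:113/8):397/120,(H:35/4,(P:6,T:6):11/4):521/60)
total length: 9389/120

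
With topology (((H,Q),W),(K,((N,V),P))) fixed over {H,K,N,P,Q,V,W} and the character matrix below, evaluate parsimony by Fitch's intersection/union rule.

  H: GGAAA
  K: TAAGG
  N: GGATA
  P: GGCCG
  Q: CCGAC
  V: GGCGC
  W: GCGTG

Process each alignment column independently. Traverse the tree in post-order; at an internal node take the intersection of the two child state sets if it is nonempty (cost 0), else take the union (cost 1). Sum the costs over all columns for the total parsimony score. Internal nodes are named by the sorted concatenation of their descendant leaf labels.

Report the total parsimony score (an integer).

site 0, node HQ: H={G} ∪ Q={C} → {C,G} (+1)
site 0, node HQW: HQ={C,G} ∩ W={G} → {G} (+0)
site 0, node NV: N={G} ∩ V={G} → {G} (+0)
site 0, node NPV: NV={G} ∩ P={G} → {G} (+0)
site 0, node KNPV: K={T} ∪ NPV={G} → {G,T} (+1)
site 0, node HKNPQVW: HQW={G} ∩ KNPV={G,T} → {G} (+0)
site 1, node HQ: H={G} ∪ Q={C} → {C,G} (+1)
site 1, node HQW: HQ={C,G} ∩ W={C} → {C} (+0)
site 1, node NV: N={G} ∩ V={G} → {G} (+0)
site 1, node NPV: NV={G} ∩ P={G} → {G} (+0)
site 1, node KNPV: K={A} ∪ NPV={G} → {A,G} (+1)
site 1, node HKNPQVW: HQW={C} ∪ KNPV={A,G} → {A,C,G} (+1)
site 2, node HQ: H={A} ∪ Q={G} → {A,G} (+1)
site 2, node HQW: HQ={A,G} ∩ W={G} → {G} (+0)
site 2, node NV: N={A} ∪ V={C} → {A,C} (+1)
site 2, node NPV: NV={A,C} ∩ P={C} → {C} (+0)
site 2, node KNPV: K={A} ∪ NPV={C} → {A,C} (+1)
site 2, node HKNPQVW: HQW={G} ∪ KNPV={A,C} → {A,C,G} (+1)
site 3, node HQ: H={A} ∩ Q={A} → {A} (+0)
site 3, node HQW: HQ={A} ∪ W={T} → {A,T} (+1)
site 3, node NV: N={T} ∪ V={G} → {G,T} (+1)
site 3, node NPV: NV={G,T} ∪ P={C} → {C,G,T} (+1)
site 3, node KNPV: K={G} ∩ NPV={C,G,T} → {G} (+0)
site 3, node HKNPQVW: HQW={A,T} ∪ KNPV={G} → {A,G,T} (+1)
site 4, node HQ: H={A} ∪ Q={C} → {A,C} (+1)
site 4, node HQW: HQ={A,C} ∪ W={G} → {A,C,G} (+1)
site 4, node NV: N={A} ∪ V={C} → {A,C} (+1)
site 4, node NPV: NV={A,C} ∪ P={G} → {A,C,G} (+1)
site 4, node KNPV: K={G} ∩ NPV={A,C,G} → {G} (+0)
site 4, node HKNPQVW: HQW={A,C,G} ∩ KNPV={G} → {G} (+0)
per-site changes: [2, 3, 4, 4, 4]; total = 17

17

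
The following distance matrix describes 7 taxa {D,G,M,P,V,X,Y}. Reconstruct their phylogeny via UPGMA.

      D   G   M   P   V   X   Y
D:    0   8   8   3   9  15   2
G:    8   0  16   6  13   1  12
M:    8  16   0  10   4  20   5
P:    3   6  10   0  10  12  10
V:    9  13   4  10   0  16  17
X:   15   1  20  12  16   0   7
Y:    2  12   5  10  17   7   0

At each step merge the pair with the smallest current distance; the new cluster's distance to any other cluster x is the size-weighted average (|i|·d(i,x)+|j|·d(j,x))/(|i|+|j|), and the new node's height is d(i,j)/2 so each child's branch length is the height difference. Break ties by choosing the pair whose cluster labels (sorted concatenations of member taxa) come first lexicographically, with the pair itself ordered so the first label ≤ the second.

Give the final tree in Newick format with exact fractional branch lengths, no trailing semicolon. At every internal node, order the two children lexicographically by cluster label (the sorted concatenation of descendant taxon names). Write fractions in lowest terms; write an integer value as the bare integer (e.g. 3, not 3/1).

step 1: merge (G,X) at d=1; branch lengths G→1/2, X→1/2; new cluster GX
  updated: d(D,GX)=23/2, d(GX,M)=18, d(GX,P)=9, d(GX,V)=29/2, d(GX,Y)=19/2
step 2: merge (D,Y) at d=2; branch lengths D→1, Y→1; new cluster DY
  updated: d(DY,GX)=21/2, d(DY,M)=13/2, d(DY,P)=13/2, d(DY,V)=13
step 3: merge (M,V) at d=4; branch lengths M→2, V→2; new cluster MV
  updated: d(DY,MV)=39/4, d(GX,MV)=65/4, d(MV,P)=10
step 4: merge (DY,P) at d=13/2; branch lengths DY→9/4, P→13/4; new cluster DPY
  updated: d(DPY,GX)=10, d(DPY,MV)=59/6
step 5: merge (DPY,MV) at d=59/6; branch lengths DPY→5/3, MV→35/12; new cluster DMPVY
  updated: d(DMPVY,GX)=25/2
step 6: merge (DMPVY,GX) at d=25/2; branch lengths DMPVY→4/3, GX→23/4; new cluster DGMPVXY
final tree: ((((D:1,Y:1):9/4,P:13/4):5/3,(M:2,V:2):35/12):4/3,(G:1/2,X:1/2):23/4)
total length: 145/6

((((D:1,Y:1):9/4,P:13/4):5/3,(M:2,V:2):35/12):4/3,(G:1/2,X:1/2):23/4)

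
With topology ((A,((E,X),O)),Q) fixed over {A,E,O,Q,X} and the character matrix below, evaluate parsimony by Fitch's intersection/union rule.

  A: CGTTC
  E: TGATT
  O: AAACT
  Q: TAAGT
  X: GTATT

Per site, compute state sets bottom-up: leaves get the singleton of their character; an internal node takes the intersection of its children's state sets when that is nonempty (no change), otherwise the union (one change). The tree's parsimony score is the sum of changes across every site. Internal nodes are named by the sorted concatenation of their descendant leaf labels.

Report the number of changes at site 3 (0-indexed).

[col 0] EX: children E:{T}, X:{G} ∪→ {G,T}; cost 1
[col 0] EOX: children EX:{G,T}, O:{A} ∪→ {A,G,T}; cost 1
[col 0] AEOX: children A:{C}, EOX:{A,G,T} ∪→ {A,C,G,T}; cost 1
[col 0] AEOQX: children AEOX:{A,C,G,T}, Q:{T} ∩→ {T}; cost 0
[col 1] EX: children E:{G}, X:{T} ∪→ {G,T}; cost 1
[col 1] EOX: children EX:{G,T}, O:{A} ∪→ {A,G,T}; cost 1
[col 1] AEOX: children A:{G}, EOX:{A,G,T} ∩→ {G}; cost 0
[col 1] AEOQX: children AEOX:{G}, Q:{A} ∪→ {A,G}; cost 1
[col 2] EX: children E:{A}, X:{A} ∩→ {A}; cost 0
[col 2] EOX: children EX:{A}, O:{A} ∩→ {A}; cost 0
[col 2] AEOX: children A:{T}, EOX:{A} ∪→ {A,T}; cost 1
[col 2] AEOQX: children AEOX:{A,T}, Q:{A} ∩→ {A}; cost 0
[col 3] EX: children E:{T}, X:{T} ∩→ {T}; cost 0
[col 3] EOX: children EX:{T}, O:{C} ∪→ {C,T}; cost 1
[col 3] AEOX: children A:{T}, EOX:{C,T} ∩→ {T}; cost 0
[col 3] AEOQX: children AEOX:{T}, Q:{G} ∪→ {G,T}; cost 1
[col 4] EX: children E:{T}, X:{T} ∩→ {T}; cost 0
[col 4] EOX: children EX:{T}, O:{T} ∩→ {T}; cost 0
[col 4] AEOX: children A:{C}, EOX:{T} ∪→ {C,T}; cost 1
[col 4] AEOQX: children AEOX:{C,T}, Q:{T} ∩→ {T}; cost 0
per-site changes: [3, 3, 1, 2, 1]; total = 10

2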